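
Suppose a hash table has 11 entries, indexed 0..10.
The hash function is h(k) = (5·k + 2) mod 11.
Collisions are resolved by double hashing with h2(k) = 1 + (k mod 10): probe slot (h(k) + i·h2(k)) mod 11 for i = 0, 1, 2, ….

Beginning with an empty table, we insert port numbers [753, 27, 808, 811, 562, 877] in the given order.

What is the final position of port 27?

753 hashes to 5; slot 5 is free => place at 5.
27 hashes to 5, h2=8; 5 taken => place at 2.
808 hashes to 5, h2=9; 5 taken => place at 3.
811 hashes to 9; slot 9 is free => place at 9.
562 hashes to 7; slot 7 is free => place at 7.
877 hashes to 9, h2=8; 9 taken => place at 6.
Table: [—, —, 27, 808, —, 753, 877, 562, —, 811, —]

2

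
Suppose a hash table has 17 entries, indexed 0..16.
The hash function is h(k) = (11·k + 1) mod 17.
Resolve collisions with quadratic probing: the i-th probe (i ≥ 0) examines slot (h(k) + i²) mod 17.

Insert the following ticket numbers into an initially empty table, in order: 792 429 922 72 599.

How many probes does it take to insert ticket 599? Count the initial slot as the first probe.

792: h=9 => slot 9
429: h=11 => slot 11
922: h=11, probe 11,12 => slot 12
72: h=11, probe 11,12,15 => slot 15
599: h=11, probe 11,12,15,3 => slot 3
Table: [., ., ., 599, ., ., ., ., ., 792, ., 429, 922, ., ., 72, .]

4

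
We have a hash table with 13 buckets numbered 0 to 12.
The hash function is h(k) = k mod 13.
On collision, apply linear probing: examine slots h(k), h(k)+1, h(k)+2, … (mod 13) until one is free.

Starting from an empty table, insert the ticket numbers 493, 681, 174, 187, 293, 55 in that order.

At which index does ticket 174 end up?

493 hashes to 12; slot 12 is free → place at 12.
681 hashes to 5; slot 5 is free → place at 5.
174 hashes to 5; 5 taken → place at 6.
187 hashes to 5; 5,6 taken → place at 7.
293 hashes to 7; 7 taken → place at 8.
55 hashes to 3; slot 3 is free → place at 3.
Table: [_, _, _, 55, _, 681, 174, 187, 293, _, _, _, 493]

6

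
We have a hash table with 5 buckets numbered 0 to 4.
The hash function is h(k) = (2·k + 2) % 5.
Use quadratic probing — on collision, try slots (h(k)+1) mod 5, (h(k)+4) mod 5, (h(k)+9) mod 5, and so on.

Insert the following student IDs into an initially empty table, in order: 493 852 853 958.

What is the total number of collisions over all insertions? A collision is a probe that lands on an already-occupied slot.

3

493 hashes to 3; slot 3 is free -> place at 3.
852 hashes to 1; slot 1 is free -> place at 1.
853 hashes to 3; 3 taken -> place at 4.
958 hashes to 3; 3,4 taken -> place at 2.
Table: [., 852, 958, 493, 853]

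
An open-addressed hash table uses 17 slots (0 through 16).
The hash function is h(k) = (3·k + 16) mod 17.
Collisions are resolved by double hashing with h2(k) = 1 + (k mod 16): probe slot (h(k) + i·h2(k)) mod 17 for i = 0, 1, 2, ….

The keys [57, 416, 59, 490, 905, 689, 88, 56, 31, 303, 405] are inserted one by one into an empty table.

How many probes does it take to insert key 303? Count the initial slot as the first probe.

57 hashes to 0; slot 0 is free → place at 0.
416 hashes to 6; slot 6 is free → place at 6.
59 hashes to 6, h2=12; 6 taken → place at 1.
490 hashes to 7; slot 7 is free → place at 7.
905 hashes to 11; slot 11 is free → place at 11.
689 hashes to 9; slot 9 is free → place at 9.
88 hashes to 8; slot 8 is free → place at 8.
56 hashes to 14; slot 14 is free → place at 14.
31 hashes to 7, h2=16; 7,6 taken → place at 5.
303 hashes to 7, h2=16; 7,6,5 taken → place at 4.
405 hashes to 7, h2=6; 7 taken → place at 13.
Table: [57, 59, ∅, ∅, 303, 31, 416, 490, 88, 689, ∅, 905, ∅, 405, 56, ∅, ∅]

4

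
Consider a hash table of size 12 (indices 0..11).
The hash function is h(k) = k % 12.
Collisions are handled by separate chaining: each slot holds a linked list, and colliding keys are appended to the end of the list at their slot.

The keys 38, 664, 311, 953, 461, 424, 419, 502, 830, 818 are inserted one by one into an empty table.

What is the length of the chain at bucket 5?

38 → bucket 2
664 → bucket 4
311 → bucket 11
953 → bucket 5
461 → bucket 5 (collision)
424 → bucket 4 (collision)
419 → bucket 11 (collision)
502 → bucket 10
830 → bucket 2 (collision)
818 → bucket 2 (collision)
Final buckets:
0: _
1: _
2: 38 -> 830 -> 818
3: _
4: 664 -> 424
5: 953 -> 461
6: _
7: _
8: _
9: _
10: 502
11: 311 -> 419

2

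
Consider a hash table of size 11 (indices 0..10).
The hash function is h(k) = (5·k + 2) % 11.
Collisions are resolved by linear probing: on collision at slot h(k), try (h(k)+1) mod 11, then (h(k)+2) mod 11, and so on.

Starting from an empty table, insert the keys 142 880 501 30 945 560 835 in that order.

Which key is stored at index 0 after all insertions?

945

142 hashes to 8; slot 8 is free -> place at 8.
880 hashes to 2; slot 2 is free -> place at 2.
501 hashes to 10; slot 10 is free -> place at 10.
30 hashes to 9; slot 9 is free -> place at 9.
945 hashes to 8; 8,9,10 taken -> place at 0.
560 hashes to 8; 8,9,10,0 taken -> place at 1.
835 hashes to 8; 8,9,10,0,1,2 taken -> place at 3.
Table: [945, 560, 880, 835, ∅, ∅, ∅, ∅, 142, 30, 501]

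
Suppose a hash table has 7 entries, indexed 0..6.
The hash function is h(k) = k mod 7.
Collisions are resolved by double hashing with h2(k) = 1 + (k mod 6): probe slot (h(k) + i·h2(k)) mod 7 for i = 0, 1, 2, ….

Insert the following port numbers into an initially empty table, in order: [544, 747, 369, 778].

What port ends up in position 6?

Insert 544: h=5, slot 5 empty → index 5.
Insert 747: h=5, h2=4, slot 5 occupied → index 2.
Insert 369: h=5, h2=4, slots 5,2 occupied → index 6.
Insert 778: h=1, slot 1 empty → index 1.
Table: [—, 778, 747, —, —, 544, 369]

369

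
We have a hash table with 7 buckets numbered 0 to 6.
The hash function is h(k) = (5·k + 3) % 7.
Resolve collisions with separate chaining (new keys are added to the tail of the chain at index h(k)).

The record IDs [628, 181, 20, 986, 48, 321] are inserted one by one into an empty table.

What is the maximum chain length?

628 → bucket 0
181 → bucket 5
20 → bucket 5 (collision)
986 → bucket 5 (collision)
48 → bucket 5 (collision)
321 → bucket 5 (collision)
Final buckets:
0: 628
1: —
2: —
3: —
4: —
5: 181 -> 20 -> 986 -> 48 -> 321
6: —

5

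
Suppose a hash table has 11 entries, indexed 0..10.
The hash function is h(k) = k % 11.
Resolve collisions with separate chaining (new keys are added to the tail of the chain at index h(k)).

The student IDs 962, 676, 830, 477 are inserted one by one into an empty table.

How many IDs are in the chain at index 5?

3

962 → bucket 5
676 → bucket 5 (collision)
830 → bucket 5 (collision)
477 → bucket 4
Final buckets:
0: —
1: —
2: —
3: —
4: 477
5: 962 -> 676 -> 830
6: —
7: —
8: —
9: —
10: —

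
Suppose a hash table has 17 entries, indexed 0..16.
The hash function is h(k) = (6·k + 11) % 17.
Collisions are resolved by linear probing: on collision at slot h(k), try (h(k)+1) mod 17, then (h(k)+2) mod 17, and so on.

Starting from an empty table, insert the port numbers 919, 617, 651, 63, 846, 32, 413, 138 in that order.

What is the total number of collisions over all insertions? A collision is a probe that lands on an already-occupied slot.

3

919 hashes to 0; slot 0 is free -> place at 0.
617 hashes to 7; slot 7 is free -> place at 7.
651 hashes to 7; 7 taken -> place at 8.
63 hashes to 15; slot 15 is free -> place at 15.
846 hashes to 4; slot 4 is free -> place at 4.
32 hashes to 16; slot 16 is free -> place at 16.
413 hashes to 7; 7,8 taken -> place at 9.
138 hashes to 6; slot 6 is free -> place at 6.
Table: [919, _, _, _, 846, _, 138, 617, 651, 413, _, _, _, _, _, 63, 32]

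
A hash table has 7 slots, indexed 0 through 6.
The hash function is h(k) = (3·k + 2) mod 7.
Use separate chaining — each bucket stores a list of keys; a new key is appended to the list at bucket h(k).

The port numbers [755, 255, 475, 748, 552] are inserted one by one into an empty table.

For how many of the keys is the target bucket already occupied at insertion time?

3

755 -> bucket 6
255 -> bucket 4
475 -> bucket 6 (collision)
748 -> bucket 6 (collision)
552 -> bucket 6 (collision)
Final buckets:
0: _
1: _
2: _
3: _
4: 255
5: _
6: 755 -> 475 -> 748 -> 552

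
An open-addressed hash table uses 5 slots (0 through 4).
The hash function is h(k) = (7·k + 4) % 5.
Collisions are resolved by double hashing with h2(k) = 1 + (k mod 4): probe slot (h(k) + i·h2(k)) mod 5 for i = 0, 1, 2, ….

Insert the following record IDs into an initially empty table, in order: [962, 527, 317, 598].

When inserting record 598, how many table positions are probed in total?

3

962: h=3 → slot 3
527: h=3, h2=4, probe 3,2 → slot 2
317: h=3, h2=2, probe 3,0 → slot 0
598: h=0, h2=3, probe 0,3,1 → slot 1
Table: [317, 598, 527, 962, -]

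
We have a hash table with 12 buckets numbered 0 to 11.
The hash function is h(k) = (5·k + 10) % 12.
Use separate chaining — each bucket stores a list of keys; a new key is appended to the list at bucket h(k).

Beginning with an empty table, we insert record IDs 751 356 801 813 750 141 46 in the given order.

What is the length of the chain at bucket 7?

751 → bucket 9
356 → bucket 2
801 → bucket 7
813 → bucket 7 (collision)
750 → bucket 4
141 → bucket 7 (collision)
46 → bucket 0
Final buckets:
0: 46
1: _
2: 356
3: _
4: 750
5: _
6: _
7: 801 -> 813 -> 141
8: _
9: 751
10: _
11: _

3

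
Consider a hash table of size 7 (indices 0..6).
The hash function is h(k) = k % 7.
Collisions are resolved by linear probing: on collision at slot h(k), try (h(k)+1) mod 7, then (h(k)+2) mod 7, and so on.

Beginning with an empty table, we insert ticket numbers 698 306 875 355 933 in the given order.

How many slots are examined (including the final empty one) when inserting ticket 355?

Insert 698: h=5, slot 5 empty => index 5.
Insert 306: h=5, slot 5 occupied => index 6.
Insert 875: h=0, slot 0 empty => index 0.
Insert 355: h=5, slots 5,6,0 occupied => index 1.
Insert 933: h=2, slot 2 empty => index 2.
Table: [875, 355, 933, —, —, 698, 306]

4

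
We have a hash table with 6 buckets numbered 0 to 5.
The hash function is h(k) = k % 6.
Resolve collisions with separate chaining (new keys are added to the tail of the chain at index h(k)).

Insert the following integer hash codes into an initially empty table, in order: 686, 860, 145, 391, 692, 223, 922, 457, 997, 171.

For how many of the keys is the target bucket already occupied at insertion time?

686 → bucket 2
860 → bucket 2 (collision)
145 → bucket 1
391 → bucket 1 (collision)
692 → bucket 2 (collision)
223 → bucket 1 (collision)
922 → bucket 4
457 → bucket 1 (collision)
997 → bucket 1 (collision)
171 → bucket 3
Final buckets:
0: -
1: 145 -> 391 -> 223 -> 457 -> 997
2: 686 -> 860 -> 692
3: 171
4: 922
5: -

6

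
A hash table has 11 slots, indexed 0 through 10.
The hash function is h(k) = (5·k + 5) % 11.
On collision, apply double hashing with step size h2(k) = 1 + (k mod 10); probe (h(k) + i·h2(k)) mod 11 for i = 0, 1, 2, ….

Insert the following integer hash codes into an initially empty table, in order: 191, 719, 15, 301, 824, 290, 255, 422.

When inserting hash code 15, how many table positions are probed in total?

191 hashes to 3; slot 3 is free => place at 3.
719 hashes to 3, h2=10; 3 taken => place at 2.
15 hashes to 3, h2=6; 3 taken => place at 9.
301 hashes to 3, h2=2; 3 taken => place at 5.
824 hashes to 0; slot 0 is free => place at 0.
290 hashes to 3, h2=1; 3 taken => place at 4.
255 hashes to 4, h2=6; 4 taken => place at 10.
422 hashes to 3, h2=3; 3 taken => place at 6.
Table: [824, ., 719, 191, 290, 301, 422, ., ., 15, 255]

2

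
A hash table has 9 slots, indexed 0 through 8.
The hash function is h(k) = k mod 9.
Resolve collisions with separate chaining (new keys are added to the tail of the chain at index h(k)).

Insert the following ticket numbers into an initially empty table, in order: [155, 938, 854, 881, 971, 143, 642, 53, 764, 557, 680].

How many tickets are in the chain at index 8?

7

155 -> bucket 2
938 -> bucket 2 (collision)
854 -> bucket 8
881 -> bucket 8 (collision)
971 -> bucket 8 (collision)
143 -> bucket 8 (collision)
642 -> bucket 3
53 -> bucket 8 (collision)
764 -> bucket 8 (collision)
557 -> bucket 8 (collision)
680 -> bucket 5
Final buckets:
0: ∅
1: ∅
2: 155 -> 938
3: 642
4: ∅
5: 680
6: ∅
7: ∅
8: 854 -> 881 -> 971 -> 143 -> 53 -> 764 -> 557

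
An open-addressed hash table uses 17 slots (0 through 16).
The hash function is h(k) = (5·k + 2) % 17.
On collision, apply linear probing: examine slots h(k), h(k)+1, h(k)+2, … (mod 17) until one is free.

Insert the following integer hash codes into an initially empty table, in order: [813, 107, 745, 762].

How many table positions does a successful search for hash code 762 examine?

813: h=4 → slot 4
107: h=10 → slot 10
745: h=4, probe 4,5 → slot 5
762: h=4, probe 4,5,6 → slot 6
Table: [-, -, -, -, 813, 745, 762, -, -, -, 107, -, -, -, -, -, -]
Lookup 762: h=4, probe 4,5,6 → found at 6.

3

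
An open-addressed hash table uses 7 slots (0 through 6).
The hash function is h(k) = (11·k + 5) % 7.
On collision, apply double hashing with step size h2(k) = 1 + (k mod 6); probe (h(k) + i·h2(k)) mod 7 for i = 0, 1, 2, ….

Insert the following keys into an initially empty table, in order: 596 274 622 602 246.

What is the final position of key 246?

596: h=2 → slot 2
274: h=2, h2=5, probe 2,0 → slot 0
622: h=1 → slot 1
602: h=5 → slot 5
246: h=2, h2=1, probe 2,3 → slot 3
Table: [274, 622, 596, 246, —, 602, —]

3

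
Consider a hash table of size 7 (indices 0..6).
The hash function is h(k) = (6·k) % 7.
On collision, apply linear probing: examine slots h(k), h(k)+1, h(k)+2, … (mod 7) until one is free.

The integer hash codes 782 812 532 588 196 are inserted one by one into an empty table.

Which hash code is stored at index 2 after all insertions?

782 hashes to 2; slot 2 is free -> place at 2.
812 hashes to 0; slot 0 is free -> place at 0.
532 hashes to 0; 0 taken -> place at 1.
588 hashes to 0; 0,1,2 taken -> place at 3.
196 hashes to 0; 0,1,2,3 taken -> place at 4.
Table: [812, 532, 782, 588, 196, -, -]

782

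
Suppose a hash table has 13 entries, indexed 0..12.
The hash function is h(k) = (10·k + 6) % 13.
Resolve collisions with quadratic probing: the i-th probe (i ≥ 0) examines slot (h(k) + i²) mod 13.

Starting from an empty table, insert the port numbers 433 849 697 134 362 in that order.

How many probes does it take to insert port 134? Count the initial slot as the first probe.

Insert 433: h=7, slot 7 empty => index 7.
Insert 849: h=7, slot 7 occupied => index 8.
Insert 697: h=8, slot 8 occupied => index 9.
Insert 134: h=7, slots 7,8 occupied => index 11.
Insert 362: h=12, slot 12 empty => index 12.
Table: [-, -, -, -, -, -, -, 433, 849, 697, -, 134, 362]

3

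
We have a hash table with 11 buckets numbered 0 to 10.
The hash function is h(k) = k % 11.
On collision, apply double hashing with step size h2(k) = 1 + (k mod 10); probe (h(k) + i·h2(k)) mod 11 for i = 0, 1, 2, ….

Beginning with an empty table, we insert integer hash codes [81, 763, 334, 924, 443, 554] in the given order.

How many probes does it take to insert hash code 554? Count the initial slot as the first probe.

5

81 hashes to 4; slot 4 is free -> place at 4.
763 hashes to 4, h2=4; 4 taken -> place at 8.
334 hashes to 4, h2=5; 4 taken -> place at 9.
924 hashes to 0; slot 0 is free -> place at 0.
443 hashes to 3; slot 3 is free -> place at 3.
554 hashes to 4, h2=5; 4,9,3,8 taken -> place at 2.
Table: [924, —, 554, 443, 81, —, —, —, 763, 334, —]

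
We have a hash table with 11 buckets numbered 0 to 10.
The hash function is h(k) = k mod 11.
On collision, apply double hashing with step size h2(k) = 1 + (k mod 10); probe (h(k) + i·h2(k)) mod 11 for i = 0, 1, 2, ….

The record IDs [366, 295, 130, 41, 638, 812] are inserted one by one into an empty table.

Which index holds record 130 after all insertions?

10

366 hashes to 3; slot 3 is free → place at 3.
295 hashes to 9; slot 9 is free → place at 9.
130 hashes to 9, h2=1; 9 taken → place at 10.
41 hashes to 8; slot 8 is free → place at 8.
638 hashes to 0; slot 0 is free → place at 0.
812 hashes to 9, h2=3; 9 taken → place at 1.
Table: [638, 812, -, 366, -, -, -, -, 41, 295, 130]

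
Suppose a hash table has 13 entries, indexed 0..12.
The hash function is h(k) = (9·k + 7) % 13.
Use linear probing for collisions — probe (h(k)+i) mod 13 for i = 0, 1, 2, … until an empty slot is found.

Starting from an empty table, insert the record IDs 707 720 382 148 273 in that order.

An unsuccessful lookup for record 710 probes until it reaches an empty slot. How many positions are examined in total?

4

707: h=0 -> slot 0
720: h=0, probe 0,1 -> slot 1
382: h=0, probe 0,1,2 -> slot 2
148: h=0, probe 0,1,2,3 -> slot 3
273: h=7 -> slot 7
Table: [707, 720, 382, 148, _, _, _, 273, _, _, _, _, _]
Lookup 710: h=1, probe 1,2,3,4 → slot 4 empty, not found.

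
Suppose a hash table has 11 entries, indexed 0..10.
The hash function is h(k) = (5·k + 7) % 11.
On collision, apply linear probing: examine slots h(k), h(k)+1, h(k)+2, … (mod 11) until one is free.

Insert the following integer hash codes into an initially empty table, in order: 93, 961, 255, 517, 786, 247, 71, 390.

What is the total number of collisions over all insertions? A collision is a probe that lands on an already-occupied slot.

93: h=10 -> slot 10
961: h=5 -> slot 5
255: h=6 -> slot 6
517: h=7 -> slot 7
786: h=10, probe 10,0 -> slot 0
247: h=10, probe 10,0,1 -> slot 1
71: h=10, probe 10,0,1,2 -> slot 2
390: h=10, probe 10,0,1,2,3 -> slot 3
Table: [786, 247, 71, 390, ∅, 961, 255, 517, ∅, ∅, 93]

10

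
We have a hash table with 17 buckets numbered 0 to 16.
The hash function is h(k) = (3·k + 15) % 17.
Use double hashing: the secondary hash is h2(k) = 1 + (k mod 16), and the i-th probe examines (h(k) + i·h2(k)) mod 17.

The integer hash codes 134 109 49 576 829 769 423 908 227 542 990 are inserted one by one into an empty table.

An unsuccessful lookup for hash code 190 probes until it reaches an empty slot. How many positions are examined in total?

134 hashes to 9; slot 9 is free → place at 9.
109 hashes to 2; slot 2 is free → place at 2.
49 hashes to 9, h2=2; 9 taken → place at 11.
576 hashes to 9, h2=1; 9 taken → place at 10.
829 hashes to 3; slot 3 is free → place at 3.
769 hashes to 10, h2=2; 10 taken → place at 12.
423 hashes to 9, h2=8; 9 taken → place at 0.
908 hashes to 2, h2=13; 2 taken → place at 15.
227 hashes to 16; slot 16 is free → place at 16.
542 hashes to 9, h2=15; 9 taken → place at 7.
990 hashes to 10, h2=15; 10 taken → place at 8.
Table: [423, —, 109, 829, —, —, —, 542, 990, 134, 576, 49, 769, —, —, 908, 227]
Lookup 190: h=7, h2=15, probe 7,5 → slot 5 empty, not found.

2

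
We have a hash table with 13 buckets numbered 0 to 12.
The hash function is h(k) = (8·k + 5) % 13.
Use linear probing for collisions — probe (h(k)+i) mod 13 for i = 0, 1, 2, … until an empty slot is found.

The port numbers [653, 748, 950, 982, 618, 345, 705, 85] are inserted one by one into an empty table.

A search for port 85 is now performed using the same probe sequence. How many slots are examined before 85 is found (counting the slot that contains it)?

6

653: h=3 → slot 3
748: h=9 → slot 9
950: h=0 → slot 0
982: h=9, probe 9,10 → slot 10
618: h=9, probe 9,10,11 → slot 11
345: h=9, probe 9,10,11,12 → slot 12
705: h=3, probe 3,4 → slot 4
85: h=9, probe 9,10,11,12,0,1 → slot 1
Table: [950, 85, ., 653, 705, ., ., ., ., 748, 982, 618, 345]
Lookup 85: h=9, probe 9,10,11,12,0,1 → found at 1.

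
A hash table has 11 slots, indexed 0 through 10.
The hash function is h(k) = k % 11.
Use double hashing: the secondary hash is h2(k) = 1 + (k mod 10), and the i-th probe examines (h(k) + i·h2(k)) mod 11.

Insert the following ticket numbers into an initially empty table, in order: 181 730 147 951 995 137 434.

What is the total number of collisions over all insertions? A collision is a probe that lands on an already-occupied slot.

5

181: h=5 → slot 5
730: h=4 → slot 4
147: h=4, h2=8, probe 4,1 → slot 1
951: h=5, h2=2, probe 5,7 → slot 7
995: h=5, h2=6, probe 5,0 → slot 0
137: h=5, h2=8, probe 5,2 → slot 2
434: h=5, h2=5, probe 5,10 → slot 10
Table: [995, 147, 137, _, 730, 181, _, 951, _, _, 434]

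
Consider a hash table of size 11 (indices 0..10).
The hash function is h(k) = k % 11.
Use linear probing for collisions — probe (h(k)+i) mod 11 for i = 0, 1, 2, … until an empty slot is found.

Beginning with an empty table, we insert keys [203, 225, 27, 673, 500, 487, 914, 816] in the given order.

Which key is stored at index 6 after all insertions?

225

203: h=5 => slot 5
225: h=5, probe 5,6 => slot 6
27: h=5, probe 5,6,7 => slot 7
673: h=2 => slot 2
500: h=5, probe 5,6,7,8 => slot 8
487: h=3 => slot 3
914: h=1 => slot 1
816: h=2, probe 2,3,4 => slot 4
Table: [-, 914, 673, 487, 816, 203, 225, 27, 500, -, -]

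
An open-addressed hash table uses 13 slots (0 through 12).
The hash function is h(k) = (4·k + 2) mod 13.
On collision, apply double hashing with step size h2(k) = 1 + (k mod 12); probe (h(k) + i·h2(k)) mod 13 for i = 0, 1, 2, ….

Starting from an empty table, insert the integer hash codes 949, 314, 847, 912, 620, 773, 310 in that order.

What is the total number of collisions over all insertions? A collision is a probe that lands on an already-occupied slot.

2

949: h=2 → slot 2
314: h=10 → slot 10
847: h=10, h2=8, probe 10,5 → slot 5
912: h=10, h2=1, probe 10,11 → slot 11
620: h=12 → slot 12
773: h=0 → slot 0
310: h=7 → slot 7
Table: [773, —, 949, —, —, 847, —, 310, —, —, 314, 912, 620]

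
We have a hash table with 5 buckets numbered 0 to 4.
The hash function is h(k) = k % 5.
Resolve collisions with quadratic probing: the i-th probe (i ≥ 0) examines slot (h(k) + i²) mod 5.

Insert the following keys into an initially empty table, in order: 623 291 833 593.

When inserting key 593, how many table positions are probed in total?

3

623 hashes to 3; slot 3 is free → place at 3.
291 hashes to 1; slot 1 is free → place at 1.
833 hashes to 3; 3 taken → place at 4.
593 hashes to 3; 3,4 taken → place at 2.
Table: [-, 291, 593, 623, 833]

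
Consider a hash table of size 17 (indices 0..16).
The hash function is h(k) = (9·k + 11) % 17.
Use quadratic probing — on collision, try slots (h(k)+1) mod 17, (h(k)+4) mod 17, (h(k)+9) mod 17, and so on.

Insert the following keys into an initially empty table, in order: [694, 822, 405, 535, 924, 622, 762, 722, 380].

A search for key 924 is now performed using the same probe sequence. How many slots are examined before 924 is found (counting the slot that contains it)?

Insert 694: h=1, slot 1 empty -> index 1.
Insert 822: h=14, slot 14 empty -> index 14.
Insert 405: h=1, slot 1 occupied -> index 2.
Insert 535: h=15, slot 15 empty -> index 15.
Insert 924: h=14, slots 14,15,1 occupied -> index 6.
Insert 622: h=16, slot 16 empty -> index 16.
Insert 762: h=1, slots 1,2 occupied -> index 5.
Insert 722: h=15, slots 15,16,2 occupied -> index 7.
Insert 380: h=14, slots 14,15,1,6 occupied -> index 13.
Table: [-, 694, 405, -, -, 762, 924, 722, -, -, -, -, -, 380, 822, 535, 622]
Lookup 924: h=14, probe 14,15,1,6 → found at 6.

4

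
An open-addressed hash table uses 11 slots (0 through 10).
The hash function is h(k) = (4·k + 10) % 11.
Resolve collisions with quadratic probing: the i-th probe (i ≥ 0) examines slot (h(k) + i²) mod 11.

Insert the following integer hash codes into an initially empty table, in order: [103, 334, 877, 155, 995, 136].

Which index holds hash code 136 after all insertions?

2

Insert 103: h=4, slot 4 empty -> index 4.
Insert 334: h=4, slot 4 occupied -> index 5.
Insert 877: h=9, slot 9 empty -> index 9.
Insert 155: h=3, slot 3 empty -> index 3.
Insert 995: h=8, slot 8 empty -> index 8.
Insert 136: h=4, slots 4,5,8 occupied -> index 2.
Table: [_, _, 136, 155, 103, 334, _, _, 995, 877, _]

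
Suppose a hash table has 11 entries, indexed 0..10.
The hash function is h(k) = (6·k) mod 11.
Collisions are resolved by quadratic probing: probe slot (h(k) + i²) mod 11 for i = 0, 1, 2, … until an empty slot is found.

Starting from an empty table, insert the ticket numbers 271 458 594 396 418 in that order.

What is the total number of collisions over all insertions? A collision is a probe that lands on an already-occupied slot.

271: h=9 → slot 9
458: h=9, probe 9,10 → slot 10
594: h=0 → slot 0
396: h=0, probe 0,1 → slot 1
418: h=0, probe 0,1,4 → slot 4
Table: [594, 396, —, —, 418, —, —, —, —, 271, 458]

4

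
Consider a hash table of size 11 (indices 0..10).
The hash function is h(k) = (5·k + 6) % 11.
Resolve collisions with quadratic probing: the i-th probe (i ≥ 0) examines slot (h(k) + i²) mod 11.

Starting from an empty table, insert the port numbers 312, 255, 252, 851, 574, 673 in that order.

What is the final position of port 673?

9

312 hashes to 4; slot 4 is free => place at 4.
255 hashes to 5; slot 5 is free => place at 5.
252 hashes to 1; slot 1 is free => place at 1.
851 hashes to 4; 4,5 taken => place at 8.
574 hashes to 5; 5 taken => place at 6.
673 hashes to 5; 5,6 taken => place at 9.
Table: [_, 252, _, _, 312, 255, 574, _, 851, 673, _]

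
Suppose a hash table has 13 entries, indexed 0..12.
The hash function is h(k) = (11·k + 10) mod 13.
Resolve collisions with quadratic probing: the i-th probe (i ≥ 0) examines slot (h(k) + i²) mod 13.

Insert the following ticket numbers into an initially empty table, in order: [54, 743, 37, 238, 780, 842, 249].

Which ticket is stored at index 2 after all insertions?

238

54: h=6 → slot 6
743: h=6, probe 6,7 → slot 7
37: h=1 → slot 1
238: h=2 → slot 2
780: h=10 → slot 10
842: h=3 → slot 3
249: h=6, probe 6,7,10,2,9 → slot 9
Table: [∅, 37, 238, 842, ∅, ∅, 54, 743, ∅, 249, 780, ∅, ∅]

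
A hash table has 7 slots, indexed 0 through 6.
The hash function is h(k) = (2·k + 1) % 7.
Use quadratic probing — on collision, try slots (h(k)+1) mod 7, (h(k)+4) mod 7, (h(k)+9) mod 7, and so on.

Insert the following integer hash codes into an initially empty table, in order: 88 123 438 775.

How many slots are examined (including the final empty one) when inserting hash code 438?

Insert 88: h=2, slot 2 empty → index 2.
Insert 123: h=2, slot 2 occupied → index 3.
Insert 438: h=2, slots 2,3 occupied → index 6.
Insert 775: h=4, slot 4 empty → index 4.
Table: [∅, ∅, 88, 123, 775, ∅, 438]

3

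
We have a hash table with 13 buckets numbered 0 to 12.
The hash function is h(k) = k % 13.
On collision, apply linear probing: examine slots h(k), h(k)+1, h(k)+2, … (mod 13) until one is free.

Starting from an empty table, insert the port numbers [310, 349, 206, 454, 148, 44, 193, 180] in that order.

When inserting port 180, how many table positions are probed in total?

310 hashes to 11; slot 11 is free -> place at 11.
349 hashes to 11; 11 taken -> place at 12.
206 hashes to 11; 11,12 taken -> place at 0.
454 hashes to 12; 12,0 taken -> place at 1.
148 hashes to 5; slot 5 is free -> place at 5.
44 hashes to 5; 5 taken -> place at 6.
193 hashes to 11; 11,12,0,1 taken -> place at 2.
180 hashes to 11; 11,12,0,1,2 taken -> place at 3.
Table: [206, 454, 193, 180, ., 148, 44, ., ., ., ., 310, 349]

6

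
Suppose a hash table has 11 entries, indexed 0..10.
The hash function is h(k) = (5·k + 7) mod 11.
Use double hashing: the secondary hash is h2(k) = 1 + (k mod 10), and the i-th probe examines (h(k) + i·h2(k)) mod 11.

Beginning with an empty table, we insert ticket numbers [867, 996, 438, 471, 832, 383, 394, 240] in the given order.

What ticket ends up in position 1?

Insert 867: h=8, slot 8 empty => index 8.
Insert 996: h=4, slot 4 empty => index 4.
Insert 438: h=8, h2=9, slot 8 occupied => index 6.
Insert 471: h=8, h2=2, slot 8 occupied => index 10.
Insert 832: h=9, slot 9 empty => index 9.
Insert 383: h=8, h2=4, slot 8 occupied => index 1.
Insert 394: h=8, h2=5, slot 8 occupied => index 2.
Insert 240: h=8, h2=1, slots 8,9,10 occupied => index 0.
Table: [240, 383, 394, —, 996, —, 438, —, 867, 832, 471]

383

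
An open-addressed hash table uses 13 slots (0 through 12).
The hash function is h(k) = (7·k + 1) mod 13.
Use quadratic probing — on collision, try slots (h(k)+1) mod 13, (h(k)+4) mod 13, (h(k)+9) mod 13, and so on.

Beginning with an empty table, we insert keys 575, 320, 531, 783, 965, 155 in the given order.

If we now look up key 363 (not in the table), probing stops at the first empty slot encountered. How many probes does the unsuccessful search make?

2

Insert 575: h=9, slot 9 empty → index 9.
Insert 320: h=5, slot 5 empty → index 5.
Insert 531: h=0, slot 0 empty → index 0.
Insert 783: h=9, slot 9 occupied → index 10.
Insert 965: h=9, slots 9,10,0,5 occupied → index 12.
Insert 155: h=7, slot 7 empty → index 7.
Table: [531, ., ., ., ., 320, ., 155, ., 575, 783, ., 965]
Lookup 363: h=7, probe 7,8 → slot 8 empty, not found.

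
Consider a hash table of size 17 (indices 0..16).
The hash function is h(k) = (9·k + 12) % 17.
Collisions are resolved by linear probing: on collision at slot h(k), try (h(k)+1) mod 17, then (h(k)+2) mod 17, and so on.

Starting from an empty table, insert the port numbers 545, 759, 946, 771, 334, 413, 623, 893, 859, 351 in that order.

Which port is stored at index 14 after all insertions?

545: h=4 -> slot 4
759: h=9 -> slot 9
946: h=9, probe 9,10 -> slot 10
771: h=15 -> slot 15
334: h=9, probe 9,10,11 -> slot 11
413: h=6 -> slot 6
623: h=9, probe 9,10,11,12 -> slot 12
893: h=8 -> slot 8
859: h=8, probe 8,9,10,11,12,13 -> slot 13
351: h=9, probe 9,10,11,12,13,14 -> slot 14
Table: [_, _, _, _, 545, _, 413, _, 893, 759, 946, 334, 623, 859, 351, 771, _]

351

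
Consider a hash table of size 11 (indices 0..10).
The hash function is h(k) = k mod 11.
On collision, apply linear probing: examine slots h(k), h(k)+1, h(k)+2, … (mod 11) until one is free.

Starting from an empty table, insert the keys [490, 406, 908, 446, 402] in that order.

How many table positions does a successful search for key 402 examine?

490 hashes to 6; slot 6 is free -> place at 6.
406 hashes to 10; slot 10 is free -> place at 10.
908 hashes to 6; 6 taken -> place at 7.
446 hashes to 6; 6,7 taken -> place at 8.
402 hashes to 6; 6,7,8 taken -> place at 9.
Table: [∅, ∅, ∅, ∅, ∅, ∅, 490, 908, 446, 402, 406]
Lookup 402: h=6, probe 6,7,8,9 → found at 9.

4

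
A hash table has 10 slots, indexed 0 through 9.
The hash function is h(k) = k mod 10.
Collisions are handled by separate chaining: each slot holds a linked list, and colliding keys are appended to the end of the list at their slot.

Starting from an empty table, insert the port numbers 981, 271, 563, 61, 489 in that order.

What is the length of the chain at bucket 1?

981 → bucket 1
271 → bucket 1 (collision)
563 → bucket 3
61 → bucket 1 (collision)
489 → bucket 9
Final buckets:
0: —
1: 981 -> 271 -> 61
2: —
3: 563
4: —
5: —
6: —
7: —
8: —
9: 489

3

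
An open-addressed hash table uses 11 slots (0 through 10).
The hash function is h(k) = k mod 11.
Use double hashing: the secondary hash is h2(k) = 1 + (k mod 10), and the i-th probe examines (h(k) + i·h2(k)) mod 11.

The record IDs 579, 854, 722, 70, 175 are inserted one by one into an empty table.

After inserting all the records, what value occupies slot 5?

175

Insert 579: h=7, slot 7 empty => index 7.
Insert 854: h=7, h2=5, slot 7 occupied => index 1.
Insert 722: h=7, h2=3, slot 7 occupied => index 10.
Insert 70: h=4, slot 4 empty => index 4.
Insert 175: h=10, h2=6, slot 10 occupied => index 5.
Table: [-, 854, -, -, 70, 175, -, 579, -, -, 722]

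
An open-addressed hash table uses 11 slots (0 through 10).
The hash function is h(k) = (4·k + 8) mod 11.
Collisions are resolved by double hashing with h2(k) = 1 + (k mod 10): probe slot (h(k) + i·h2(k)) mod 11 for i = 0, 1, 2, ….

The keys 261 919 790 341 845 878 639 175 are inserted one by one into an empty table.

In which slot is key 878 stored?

261 hashes to 7; slot 7 is free → place at 7.
919 hashes to 10; slot 10 is free → place at 10.
790 hashes to 0; slot 0 is free → place at 0.
341 hashes to 8; slot 8 is free → place at 8.
845 hashes to 0, h2=6; 0 taken → place at 6.
878 hashes to 0, h2=9; 0 taken → place at 9.
639 hashes to 1; slot 1 is free → place at 1.
175 hashes to 4; slot 4 is free → place at 4.
Table: [790, 639, _, _, 175, _, 845, 261, 341, 878, 919]

9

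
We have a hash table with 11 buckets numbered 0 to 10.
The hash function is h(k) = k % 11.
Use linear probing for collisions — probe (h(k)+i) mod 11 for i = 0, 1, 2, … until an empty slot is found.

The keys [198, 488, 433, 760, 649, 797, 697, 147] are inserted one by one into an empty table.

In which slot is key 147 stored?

198 hashes to 0; slot 0 is free -> place at 0.
488 hashes to 4; slot 4 is free -> place at 4.
433 hashes to 4; 4 taken -> place at 5.
760 hashes to 1; slot 1 is free -> place at 1.
649 hashes to 0; 0,1 taken -> place at 2.
797 hashes to 5; 5 taken -> place at 6.
697 hashes to 4; 4,5,6 taken -> place at 7.
147 hashes to 4; 4,5,6,7 taken -> place at 8.
Table: [198, 760, 649, -, 488, 433, 797, 697, 147, -, -]

8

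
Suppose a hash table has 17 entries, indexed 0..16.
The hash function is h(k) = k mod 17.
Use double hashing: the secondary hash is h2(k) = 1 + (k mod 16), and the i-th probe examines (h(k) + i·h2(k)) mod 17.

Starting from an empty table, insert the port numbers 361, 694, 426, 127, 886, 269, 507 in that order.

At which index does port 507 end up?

Insert 361: h=4, slot 4 empty → index 4.
Insert 694: h=14, slot 14 empty → index 14.
Insert 426: h=1, slot 1 empty → index 1.
Insert 127: h=8, slot 8 empty → index 8.
Insert 886: h=2, slot 2 empty → index 2.
Insert 269: h=14, h2=14, slot 14 occupied → index 11.
Insert 507: h=14, h2=12, slot 14 occupied → index 9.
Table: [∅, 426, 886, ∅, 361, ∅, ∅, ∅, 127, 507, ∅, 269, ∅, ∅, 694, ∅, ∅]

9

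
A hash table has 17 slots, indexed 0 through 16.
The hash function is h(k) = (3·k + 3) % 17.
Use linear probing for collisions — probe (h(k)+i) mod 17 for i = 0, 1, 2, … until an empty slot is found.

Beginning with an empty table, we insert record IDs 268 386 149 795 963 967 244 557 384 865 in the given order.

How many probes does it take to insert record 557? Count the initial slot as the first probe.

4

268 hashes to 8; slot 8 is free => place at 8.
386 hashes to 5; slot 5 is free => place at 5.
149 hashes to 8; 8 taken => place at 9.
795 hashes to 8; 8,9 taken => place at 10.
963 hashes to 2; slot 2 is free => place at 2.
967 hashes to 14; slot 14 is free => place at 14.
244 hashes to 4; slot 4 is free => place at 4.
557 hashes to 8; 8,9,10 taken => place at 11.
384 hashes to 16; slot 16 is free => place at 16.
865 hashes to 14; 14 taken => place at 15.
Table: [_, _, 963, _, 244, 386, _, _, 268, 149, 795, 557, _, _, 967, 865, 384]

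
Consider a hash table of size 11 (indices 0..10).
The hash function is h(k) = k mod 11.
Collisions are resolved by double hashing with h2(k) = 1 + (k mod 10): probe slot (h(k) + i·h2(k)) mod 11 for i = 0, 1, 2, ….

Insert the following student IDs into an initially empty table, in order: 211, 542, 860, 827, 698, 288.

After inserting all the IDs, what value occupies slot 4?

860

211 hashes to 2; slot 2 is free -> place at 2.
542 hashes to 3; slot 3 is free -> place at 3.
860 hashes to 2, h2=1; 2,3 taken -> place at 4.
827 hashes to 2, h2=8; 2 taken -> place at 10.
698 hashes to 5; slot 5 is free -> place at 5.
288 hashes to 2, h2=9; 2 taken -> place at 0.
Table: [288, ., 211, 542, 860, 698, ., ., ., ., 827]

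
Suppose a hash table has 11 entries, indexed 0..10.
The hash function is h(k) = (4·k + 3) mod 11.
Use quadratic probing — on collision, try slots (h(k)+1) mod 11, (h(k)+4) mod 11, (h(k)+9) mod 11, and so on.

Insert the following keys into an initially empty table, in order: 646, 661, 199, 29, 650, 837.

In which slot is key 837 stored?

Insert 646: h=2, slot 2 empty => index 2.
Insert 661: h=7, slot 7 empty => index 7.
Insert 199: h=7, slot 7 occupied => index 8.
Insert 29: h=9, slot 9 empty => index 9.
Insert 650: h=7, slots 7,8 occupied => index 0.
Insert 837: h=7, slots 7,8,0 occupied => index 5.
Table: [650, -, 646, -, -, 837, -, 661, 199, 29, -]

5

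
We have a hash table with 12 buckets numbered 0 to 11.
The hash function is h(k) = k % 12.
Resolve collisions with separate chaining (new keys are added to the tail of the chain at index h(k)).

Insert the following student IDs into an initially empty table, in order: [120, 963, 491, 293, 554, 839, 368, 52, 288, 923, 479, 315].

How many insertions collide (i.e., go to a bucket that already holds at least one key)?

120 -> bucket 0
963 -> bucket 3
491 -> bucket 11
293 -> bucket 5
554 -> bucket 2
839 -> bucket 11 (collision)
368 -> bucket 8
52 -> bucket 4
288 -> bucket 0 (collision)
923 -> bucket 11 (collision)
479 -> bucket 11 (collision)
315 -> bucket 3 (collision)
Final buckets:
0: 120 -> 288
1: —
2: 554
3: 963 -> 315
4: 52
5: 293
6: —
7: —
8: 368
9: —
10: —
11: 491 -> 839 -> 923 -> 479

5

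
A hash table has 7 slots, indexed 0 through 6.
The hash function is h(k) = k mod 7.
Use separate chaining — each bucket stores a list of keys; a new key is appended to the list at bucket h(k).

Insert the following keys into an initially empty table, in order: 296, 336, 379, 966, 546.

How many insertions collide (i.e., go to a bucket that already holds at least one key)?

2

296 → bucket 2
336 → bucket 0
379 → bucket 1
966 → bucket 0 (collision)
546 → bucket 0 (collision)
Final buckets:
0: 336 -> 966 -> 546
1: 379
2: 296
3: -
4: -
5: -
6: -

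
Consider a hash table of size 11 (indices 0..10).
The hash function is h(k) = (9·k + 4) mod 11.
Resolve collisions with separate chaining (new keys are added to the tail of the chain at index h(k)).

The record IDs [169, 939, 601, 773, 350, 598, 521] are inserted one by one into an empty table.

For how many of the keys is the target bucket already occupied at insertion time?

169 → bucket 7
939 → bucket 7 (collision)
601 → bucket 1
773 → bucket 9
350 → bucket 8
598 → bucket 7 (collision)
521 → bucket 7 (collision)
Final buckets:
0: —
1: 601
2: —
3: —
4: —
5: —
6: —
7: 169 -> 939 -> 598 -> 521
8: 350
9: 773
10: —

3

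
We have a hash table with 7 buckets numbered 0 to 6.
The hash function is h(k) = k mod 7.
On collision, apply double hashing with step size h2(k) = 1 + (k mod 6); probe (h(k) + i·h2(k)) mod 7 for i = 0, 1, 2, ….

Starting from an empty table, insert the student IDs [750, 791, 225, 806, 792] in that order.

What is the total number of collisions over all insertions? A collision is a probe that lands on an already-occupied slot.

750 hashes to 1; slot 1 is free => place at 1.
791 hashes to 0; slot 0 is free => place at 0.
225 hashes to 1, h2=4; 1 taken => place at 5.
806 hashes to 1, h2=3; 1 taken => place at 4.
792 hashes to 1, h2=1; 1 taken => place at 2.
Table: [791, 750, 792, —, 806, 225, —]

3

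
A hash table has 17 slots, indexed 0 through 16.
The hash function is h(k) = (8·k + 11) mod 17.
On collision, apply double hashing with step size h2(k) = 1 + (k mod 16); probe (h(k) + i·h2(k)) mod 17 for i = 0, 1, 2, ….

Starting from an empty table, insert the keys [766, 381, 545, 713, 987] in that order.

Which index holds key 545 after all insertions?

4

766: h=2 => slot 2
381: h=16 => slot 16
545: h=2, h2=2, probe 2,4 => slot 4
713: h=3 => slot 3
987: h=2, h2=12, probe 2,14 => slot 14
Table: [—, —, 766, 713, 545, —, —, —, —, —, —, —, —, —, 987, —, 381]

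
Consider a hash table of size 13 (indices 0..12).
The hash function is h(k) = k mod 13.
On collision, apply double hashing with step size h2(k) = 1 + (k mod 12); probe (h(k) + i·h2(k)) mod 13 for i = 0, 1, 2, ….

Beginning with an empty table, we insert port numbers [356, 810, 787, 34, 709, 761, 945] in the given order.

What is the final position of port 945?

356 hashes to 5; slot 5 is free → place at 5.
810 hashes to 4; slot 4 is free → place at 4.
787 hashes to 7; slot 7 is free → place at 7.
34 hashes to 8; slot 8 is free → place at 8.
709 hashes to 7, h2=2; 7 taken → place at 9.
761 hashes to 7, h2=6; 7 taken → place at 0.
945 hashes to 9, h2=10; 9 taken → place at 6.
Table: [761, —, —, —, 810, 356, 945, 787, 34, 709, —, —, —]

6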